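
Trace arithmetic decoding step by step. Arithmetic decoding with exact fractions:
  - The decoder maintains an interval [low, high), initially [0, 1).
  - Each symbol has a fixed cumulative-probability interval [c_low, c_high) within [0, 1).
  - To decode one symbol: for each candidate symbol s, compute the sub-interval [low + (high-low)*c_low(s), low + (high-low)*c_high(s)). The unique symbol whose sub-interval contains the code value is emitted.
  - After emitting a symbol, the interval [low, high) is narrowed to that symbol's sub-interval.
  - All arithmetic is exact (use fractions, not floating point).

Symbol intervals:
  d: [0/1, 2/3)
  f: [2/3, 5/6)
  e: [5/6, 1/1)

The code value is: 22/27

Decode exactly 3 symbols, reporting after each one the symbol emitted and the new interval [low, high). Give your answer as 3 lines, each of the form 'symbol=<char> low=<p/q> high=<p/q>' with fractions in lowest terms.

Answer: symbol=f low=2/3 high=5/6
symbol=e low=29/36 high=5/6
symbol=d low=29/36 high=89/108

Derivation:
Step 1: interval [0/1, 1/1), width = 1/1 - 0/1 = 1/1
  'd': [0/1 + 1/1*0/1, 0/1 + 1/1*2/3) = [0/1, 2/3)
  'f': [0/1 + 1/1*2/3, 0/1 + 1/1*5/6) = [2/3, 5/6) <- contains code 22/27
  'e': [0/1 + 1/1*5/6, 0/1 + 1/1*1/1) = [5/6, 1/1)
  emit 'f', narrow to [2/3, 5/6)
Step 2: interval [2/3, 5/6), width = 5/6 - 2/3 = 1/6
  'd': [2/3 + 1/6*0/1, 2/3 + 1/6*2/3) = [2/3, 7/9)
  'f': [2/3 + 1/6*2/3, 2/3 + 1/6*5/6) = [7/9, 29/36)
  'e': [2/3 + 1/6*5/6, 2/3 + 1/6*1/1) = [29/36, 5/6) <- contains code 22/27
  emit 'e', narrow to [29/36, 5/6)
Step 3: interval [29/36, 5/6), width = 5/6 - 29/36 = 1/36
  'd': [29/36 + 1/36*0/1, 29/36 + 1/36*2/3) = [29/36, 89/108) <- contains code 22/27
  'f': [29/36 + 1/36*2/3, 29/36 + 1/36*5/6) = [89/108, 179/216)
  'e': [29/36 + 1/36*5/6, 29/36 + 1/36*1/1) = [179/216, 5/6)
  emit 'd', narrow to [29/36, 89/108)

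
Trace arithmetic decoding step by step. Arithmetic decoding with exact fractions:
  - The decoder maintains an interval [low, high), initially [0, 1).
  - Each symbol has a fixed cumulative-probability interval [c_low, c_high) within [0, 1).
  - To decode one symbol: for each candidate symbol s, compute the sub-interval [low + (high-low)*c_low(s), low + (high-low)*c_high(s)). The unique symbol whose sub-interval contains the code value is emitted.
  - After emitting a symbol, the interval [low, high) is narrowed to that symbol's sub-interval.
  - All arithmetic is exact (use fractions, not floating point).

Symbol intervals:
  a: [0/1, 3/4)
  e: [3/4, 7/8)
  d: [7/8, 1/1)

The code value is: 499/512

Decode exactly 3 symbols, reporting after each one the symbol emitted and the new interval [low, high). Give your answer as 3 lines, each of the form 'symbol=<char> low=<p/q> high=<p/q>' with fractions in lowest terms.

Step 1: interval [0/1, 1/1), width = 1/1 - 0/1 = 1/1
  'a': [0/1 + 1/1*0/1, 0/1 + 1/1*3/4) = [0/1, 3/4)
  'e': [0/1 + 1/1*3/4, 0/1 + 1/1*7/8) = [3/4, 7/8)
  'd': [0/1 + 1/1*7/8, 0/1 + 1/1*1/1) = [7/8, 1/1) <- contains code 499/512
  emit 'd', narrow to [7/8, 1/1)
Step 2: interval [7/8, 1/1), width = 1/1 - 7/8 = 1/8
  'a': [7/8 + 1/8*0/1, 7/8 + 1/8*3/4) = [7/8, 31/32)
  'e': [7/8 + 1/8*3/4, 7/8 + 1/8*7/8) = [31/32, 63/64) <- contains code 499/512
  'd': [7/8 + 1/8*7/8, 7/8 + 1/8*1/1) = [63/64, 1/1)
  emit 'e', narrow to [31/32, 63/64)
Step 3: interval [31/32, 63/64), width = 63/64 - 31/32 = 1/64
  'a': [31/32 + 1/64*0/1, 31/32 + 1/64*3/4) = [31/32, 251/256) <- contains code 499/512
  'e': [31/32 + 1/64*3/4, 31/32 + 1/64*7/8) = [251/256, 503/512)
  'd': [31/32 + 1/64*7/8, 31/32 + 1/64*1/1) = [503/512, 63/64)
  emit 'a', narrow to [31/32, 251/256)

Answer: symbol=d low=7/8 high=1/1
symbol=e low=31/32 high=63/64
symbol=a low=31/32 high=251/256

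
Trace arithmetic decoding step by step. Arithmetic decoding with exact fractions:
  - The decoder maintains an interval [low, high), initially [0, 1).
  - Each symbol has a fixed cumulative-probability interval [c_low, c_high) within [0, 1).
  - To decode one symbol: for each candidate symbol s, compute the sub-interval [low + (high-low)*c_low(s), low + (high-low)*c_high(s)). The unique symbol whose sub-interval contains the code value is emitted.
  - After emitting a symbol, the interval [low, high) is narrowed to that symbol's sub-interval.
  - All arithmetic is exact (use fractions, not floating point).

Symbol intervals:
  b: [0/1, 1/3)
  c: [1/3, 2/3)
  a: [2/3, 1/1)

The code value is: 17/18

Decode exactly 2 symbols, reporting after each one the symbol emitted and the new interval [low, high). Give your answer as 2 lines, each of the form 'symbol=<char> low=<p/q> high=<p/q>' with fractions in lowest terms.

Answer: symbol=a low=2/3 high=1/1
symbol=a low=8/9 high=1/1

Derivation:
Step 1: interval [0/1, 1/1), width = 1/1 - 0/1 = 1/1
  'b': [0/1 + 1/1*0/1, 0/1 + 1/1*1/3) = [0/1, 1/3)
  'c': [0/1 + 1/1*1/3, 0/1 + 1/1*2/3) = [1/3, 2/3)
  'a': [0/1 + 1/1*2/3, 0/1 + 1/1*1/1) = [2/3, 1/1) <- contains code 17/18
  emit 'a', narrow to [2/3, 1/1)
Step 2: interval [2/3, 1/1), width = 1/1 - 2/3 = 1/3
  'b': [2/3 + 1/3*0/1, 2/3 + 1/3*1/3) = [2/3, 7/9)
  'c': [2/3 + 1/3*1/3, 2/3 + 1/3*2/3) = [7/9, 8/9)
  'a': [2/3 + 1/3*2/3, 2/3 + 1/3*1/1) = [8/9, 1/1) <- contains code 17/18
  emit 'a', narrow to [8/9, 1/1)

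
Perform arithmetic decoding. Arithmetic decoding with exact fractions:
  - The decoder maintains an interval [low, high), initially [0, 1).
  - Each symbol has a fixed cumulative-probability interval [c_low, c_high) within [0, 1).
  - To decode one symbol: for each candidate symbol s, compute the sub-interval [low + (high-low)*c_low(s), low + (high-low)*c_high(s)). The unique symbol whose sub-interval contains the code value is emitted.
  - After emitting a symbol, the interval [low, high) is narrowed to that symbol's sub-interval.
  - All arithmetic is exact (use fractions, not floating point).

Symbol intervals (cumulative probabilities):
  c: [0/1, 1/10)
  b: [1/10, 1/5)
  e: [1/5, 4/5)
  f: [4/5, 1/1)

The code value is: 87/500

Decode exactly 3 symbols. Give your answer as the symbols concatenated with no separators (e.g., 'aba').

Step 1: interval [0/1, 1/1), width = 1/1 - 0/1 = 1/1
  'c': [0/1 + 1/1*0/1, 0/1 + 1/1*1/10) = [0/1, 1/10)
  'b': [0/1 + 1/1*1/10, 0/1 + 1/1*1/5) = [1/10, 1/5) <- contains code 87/500
  'e': [0/1 + 1/1*1/5, 0/1 + 1/1*4/5) = [1/5, 4/5)
  'f': [0/1 + 1/1*4/5, 0/1 + 1/1*1/1) = [4/5, 1/1)
  emit 'b', narrow to [1/10, 1/5)
Step 2: interval [1/10, 1/5), width = 1/5 - 1/10 = 1/10
  'c': [1/10 + 1/10*0/1, 1/10 + 1/10*1/10) = [1/10, 11/100)
  'b': [1/10 + 1/10*1/10, 1/10 + 1/10*1/5) = [11/100, 3/25)
  'e': [1/10 + 1/10*1/5, 1/10 + 1/10*4/5) = [3/25, 9/50) <- contains code 87/500
  'f': [1/10 + 1/10*4/5, 1/10 + 1/10*1/1) = [9/50, 1/5)
  emit 'e', narrow to [3/25, 9/50)
Step 3: interval [3/25, 9/50), width = 9/50 - 3/25 = 3/50
  'c': [3/25 + 3/50*0/1, 3/25 + 3/50*1/10) = [3/25, 63/500)
  'b': [3/25 + 3/50*1/10, 3/25 + 3/50*1/5) = [63/500, 33/250)
  'e': [3/25 + 3/50*1/5, 3/25 + 3/50*4/5) = [33/250, 21/125)
  'f': [3/25 + 3/50*4/5, 3/25 + 3/50*1/1) = [21/125, 9/50) <- contains code 87/500
  emit 'f', narrow to [21/125, 9/50)

Answer: bef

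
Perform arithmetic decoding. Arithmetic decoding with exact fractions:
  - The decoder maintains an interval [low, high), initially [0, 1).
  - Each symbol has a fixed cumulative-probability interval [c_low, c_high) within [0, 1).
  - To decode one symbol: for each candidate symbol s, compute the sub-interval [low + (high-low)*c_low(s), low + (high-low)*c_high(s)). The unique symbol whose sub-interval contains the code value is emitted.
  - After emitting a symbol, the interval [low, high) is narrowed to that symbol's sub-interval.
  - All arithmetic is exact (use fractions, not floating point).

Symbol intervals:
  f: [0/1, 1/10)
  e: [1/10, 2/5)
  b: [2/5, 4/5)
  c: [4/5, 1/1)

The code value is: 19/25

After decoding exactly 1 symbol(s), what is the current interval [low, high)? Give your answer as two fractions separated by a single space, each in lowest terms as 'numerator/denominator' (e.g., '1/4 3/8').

Step 1: interval [0/1, 1/1), width = 1/1 - 0/1 = 1/1
  'f': [0/1 + 1/1*0/1, 0/1 + 1/1*1/10) = [0/1, 1/10)
  'e': [0/1 + 1/1*1/10, 0/1 + 1/1*2/5) = [1/10, 2/5)
  'b': [0/1 + 1/1*2/5, 0/1 + 1/1*4/5) = [2/5, 4/5) <- contains code 19/25
  'c': [0/1 + 1/1*4/5, 0/1 + 1/1*1/1) = [4/5, 1/1)
  emit 'b', narrow to [2/5, 4/5)

Answer: 2/5 4/5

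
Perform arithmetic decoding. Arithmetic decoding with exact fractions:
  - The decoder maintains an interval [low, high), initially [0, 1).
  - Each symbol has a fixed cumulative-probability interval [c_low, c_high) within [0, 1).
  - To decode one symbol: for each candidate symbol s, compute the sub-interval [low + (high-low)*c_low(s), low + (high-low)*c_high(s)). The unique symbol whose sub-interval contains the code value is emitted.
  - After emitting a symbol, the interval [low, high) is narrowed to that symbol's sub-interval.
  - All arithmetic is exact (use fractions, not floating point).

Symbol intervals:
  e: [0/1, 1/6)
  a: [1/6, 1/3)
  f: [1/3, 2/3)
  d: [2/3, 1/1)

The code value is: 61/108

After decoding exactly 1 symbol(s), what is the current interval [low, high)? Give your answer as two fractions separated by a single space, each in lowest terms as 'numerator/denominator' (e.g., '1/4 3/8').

Answer: 1/3 2/3

Derivation:
Step 1: interval [0/1, 1/1), width = 1/1 - 0/1 = 1/1
  'e': [0/1 + 1/1*0/1, 0/1 + 1/1*1/6) = [0/1, 1/6)
  'a': [0/1 + 1/1*1/6, 0/1 + 1/1*1/3) = [1/6, 1/3)
  'f': [0/1 + 1/1*1/3, 0/1 + 1/1*2/3) = [1/3, 2/3) <- contains code 61/108
  'd': [0/1 + 1/1*2/3, 0/1 + 1/1*1/1) = [2/3, 1/1)
  emit 'f', narrow to [1/3, 2/3)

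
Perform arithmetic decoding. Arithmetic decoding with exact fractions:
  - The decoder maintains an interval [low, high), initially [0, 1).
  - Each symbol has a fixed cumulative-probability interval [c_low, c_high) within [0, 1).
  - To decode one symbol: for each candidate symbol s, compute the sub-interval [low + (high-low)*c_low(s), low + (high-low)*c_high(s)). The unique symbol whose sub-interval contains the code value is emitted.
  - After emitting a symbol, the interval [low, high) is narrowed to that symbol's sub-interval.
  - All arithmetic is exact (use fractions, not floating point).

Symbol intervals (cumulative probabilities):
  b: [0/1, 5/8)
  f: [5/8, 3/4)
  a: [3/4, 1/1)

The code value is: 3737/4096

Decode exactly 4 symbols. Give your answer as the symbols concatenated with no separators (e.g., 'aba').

Answer: afbb

Derivation:
Step 1: interval [0/1, 1/1), width = 1/1 - 0/1 = 1/1
  'b': [0/1 + 1/1*0/1, 0/1 + 1/1*5/8) = [0/1, 5/8)
  'f': [0/1 + 1/1*5/8, 0/1 + 1/1*3/4) = [5/8, 3/4)
  'a': [0/1 + 1/1*3/4, 0/1 + 1/1*1/1) = [3/4, 1/1) <- contains code 3737/4096
  emit 'a', narrow to [3/4, 1/1)
Step 2: interval [3/4, 1/1), width = 1/1 - 3/4 = 1/4
  'b': [3/4 + 1/4*0/1, 3/4 + 1/4*5/8) = [3/4, 29/32)
  'f': [3/4 + 1/4*5/8, 3/4 + 1/4*3/4) = [29/32, 15/16) <- contains code 3737/4096
  'a': [3/4 + 1/4*3/4, 3/4 + 1/4*1/1) = [15/16, 1/1)
  emit 'f', narrow to [29/32, 15/16)
Step 3: interval [29/32, 15/16), width = 15/16 - 29/32 = 1/32
  'b': [29/32 + 1/32*0/1, 29/32 + 1/32*5/8) = [29/32, 237/256) <- contains code 3737/4096
  'f': [29/32 + 1/32*5/8, 29/32 + 1/32*3/4) = [237/256, 119/128)
  'a': [29/32 + 1/32*3/4, 29/32 + 1/32*1/1) = [119/128, 15/16)
  emit 'b', narrow to [29/32, 237/256)
Step 4: interval [29/32, 237/256), width = 237/256 - 29/32 = 5/256
  'b': [29/32 + 5/256*0/1, 29/32 + 5/256*5/8) = [29/32, 1881/2048) <- contains code 3737/4096
  'f': [29/32 + 5/256*5/8, 29/32 + 5/256*3/4) = [1881/2048, 943/1024)
  'a': [29/32 + 5/256*3/4, 29/32 + 5/256*1/1) = [943/1024, 237/256)
  emit 'b', narrow to [29/32, 1881/2048)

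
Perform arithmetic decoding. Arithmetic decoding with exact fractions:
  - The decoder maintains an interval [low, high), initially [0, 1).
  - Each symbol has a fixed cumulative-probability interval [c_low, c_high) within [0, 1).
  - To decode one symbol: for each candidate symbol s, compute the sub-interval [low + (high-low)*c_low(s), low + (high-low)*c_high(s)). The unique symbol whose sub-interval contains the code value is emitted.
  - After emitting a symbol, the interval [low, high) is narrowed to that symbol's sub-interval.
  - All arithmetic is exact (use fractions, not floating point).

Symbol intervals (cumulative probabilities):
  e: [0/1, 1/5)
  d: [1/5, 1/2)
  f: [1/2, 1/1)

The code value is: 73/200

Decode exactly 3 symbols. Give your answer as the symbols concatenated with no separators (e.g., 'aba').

Step 1: interval [0/1, 1/1), width = 1/1 - 0/1 = 1/1
  'e': [0/1 + 1/1*0/1, 0/1 + 1/1*1/5) = [0/1, 1/5)
  'd': [0/1 + 1/1*1/5, 0/1 + 1/1*1/2) = [1/5, 1/2) <- contains code 73/200
  'f': [0/1 + 1/1*1/2, 0/1 + 1/1*1/1) = [1/2, 1/1)
  emit 'd', narrow to [1/5, 1/2)
Step 2: interval [1/5, 1/2), width = 1/2 - 1/5 = 3/10
  'e': [1/5 + 3/10*0/1, 1/5 + 3/10*1/5) = [1/5, 13/50)
  'd': [1/5 + 3/10*1/5, 1/5 + 3/10*1/2) = [13/50, 7/20)
  'f': [1/5 + 3/10*1/2, 1/5 + 3/10*1/1) = [7/20, 1/2) <- contains code 73/200
  emit 'f', narrow to [7/20, 1/2)
Step 3: interval [7/20, 1/2), width = 1/2 - 7/20 = 3/20
  'e': [7/20 + 3/20*0/1, 7/20 + 3/20*1/5) = [7/20, 19/50) <- contains code 73/200
  'd': [7/20 + 3/20*1/5, 7/20 + 3/20*1/2) = [19/50, 17/40)
  'f': [7/20 + 3/20*1/2, 7/20 + 3/20*1/1) = [17/40, 1/2)
  emit 'e', narrow to [7/20, 19/50)

Answer: dfe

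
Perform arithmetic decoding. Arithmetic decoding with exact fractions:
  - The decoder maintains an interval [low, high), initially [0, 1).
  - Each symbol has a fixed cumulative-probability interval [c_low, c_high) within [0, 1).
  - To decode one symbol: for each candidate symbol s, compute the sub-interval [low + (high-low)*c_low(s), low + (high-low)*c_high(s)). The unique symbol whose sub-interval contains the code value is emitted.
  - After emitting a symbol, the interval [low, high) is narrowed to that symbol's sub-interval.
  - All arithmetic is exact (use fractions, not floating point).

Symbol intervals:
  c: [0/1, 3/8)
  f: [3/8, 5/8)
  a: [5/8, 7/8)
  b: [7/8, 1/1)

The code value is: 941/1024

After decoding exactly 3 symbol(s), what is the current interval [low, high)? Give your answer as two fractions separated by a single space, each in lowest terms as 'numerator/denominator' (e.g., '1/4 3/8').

Answer: 469/512 59/64

Derivation:
Step 1: interval [0/1, 1/1), width = 1/1 - 0/1 = 1/1
  'c': [0/1 + 1/1*0/1, 0/1 + 1/1*3/8) = [0/1, 3/8)
  'f': [0/1 + 1/1*3/8, 0/1 + 1/1*5/8) = [3/8, 5/8)
  'a': [0/1 + 1/1*5/8, 0/1 + 1/1*7/8) = [5/8, 7/8)
  'b': [0/1 + 1/1*7/8, 0/1 + 1/1*1/1) = [7/8, 1/1) <- contains code 941/1024
  emit 'b', narrow to [7/8, 1/1)
Step 2: interval [7/8, 1/1), width = 1/1 - 7/8 = 1/8
  'c': [7/8 + 1/8*0/1, 7/8 + 1/8*3/8) = [7/8, 59/64) <- contains code 941/1024
  'f': [7/8 + 1/8*3/8, 7/8 + 1/8*5/8) = [59/64, 61/64)
  'a': [7/8 + 1/8*5/8, 7/8 + 1/8*7/8) = [61/64, 63/64)
  'b': [7/8 + 1/8*7/8, 7/8 + 1/8*1/1) = [63/64, 1/1)
  emit 'c', narrow to [7/8, 59/64)
Step 3: interval [7/8, 59/64), width = 59/64 - 7/8 = 3/64
  'c': [7/8 + 3/64*0/1, 7/8 + 3/64*3/8) = [7/8, 457/512)
  'f': [7/8 + 3/64*3/8, 7/8 + 3/64*5/8) = [457/512, 463/512)
  'a': [7/8 + 3/64*5/8, 7/8 + 3/64*7/8) = [463/512, 469/512)
  'b': [7/8 + 3/64*7/8, 7/8 + 3/64*1/1) = [469/512, 59/64) <- contains code 941/1024
  emit 'b', narrow to [469/512, 59/64)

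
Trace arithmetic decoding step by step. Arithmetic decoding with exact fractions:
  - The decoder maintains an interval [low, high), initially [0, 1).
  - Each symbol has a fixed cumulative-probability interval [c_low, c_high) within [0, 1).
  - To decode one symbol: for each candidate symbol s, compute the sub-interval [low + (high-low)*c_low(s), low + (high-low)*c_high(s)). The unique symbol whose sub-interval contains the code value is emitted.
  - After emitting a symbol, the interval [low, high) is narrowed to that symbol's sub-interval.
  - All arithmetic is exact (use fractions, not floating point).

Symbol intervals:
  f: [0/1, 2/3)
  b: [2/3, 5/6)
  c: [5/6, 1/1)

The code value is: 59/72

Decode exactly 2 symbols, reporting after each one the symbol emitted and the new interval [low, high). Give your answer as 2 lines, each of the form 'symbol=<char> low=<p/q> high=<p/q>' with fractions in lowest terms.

Step 1: interval [0/1, 1/1), width = 1/1 - 0/1 = 1/1
  'f': [0/1 + 1/1*0/1, 0/1 + 1/1*2/3) = [0/1, 2/3)
  'b': [0/1 + 1/1*2/3, 0/1 + 1/1*5/6) = [2/3, 5/6) <- contains code 59/72
  'c': [0/1 + 1/1*5/6, 0/1 + 1/1*1/1) = [5/6, 1/1)
  emit 'b', narrow to [2/3, 5/6)
Step 2: interval [2/3, 5/6), width = 5/6 - 2/3 = 1/6
  'f': [2/3 + 1/6*0/1, 2/3 + 1/6*2/3) = [2/3, 7/9)
  'b': [2/3 + 1/6*2/3, 2/3 + 1/6*5/6) = [7/9, 29/36)
  'c': [2/3 + 1/6*5/6, 2/3 + 1/6*1/1) = [29/36, 5/6) <- contains code 59/72
  emit 'c', narrow to [29/36, 5/6)

Answer: symbol=b low=2/3 high=5/6
symbol=c low=29/36 high=5/6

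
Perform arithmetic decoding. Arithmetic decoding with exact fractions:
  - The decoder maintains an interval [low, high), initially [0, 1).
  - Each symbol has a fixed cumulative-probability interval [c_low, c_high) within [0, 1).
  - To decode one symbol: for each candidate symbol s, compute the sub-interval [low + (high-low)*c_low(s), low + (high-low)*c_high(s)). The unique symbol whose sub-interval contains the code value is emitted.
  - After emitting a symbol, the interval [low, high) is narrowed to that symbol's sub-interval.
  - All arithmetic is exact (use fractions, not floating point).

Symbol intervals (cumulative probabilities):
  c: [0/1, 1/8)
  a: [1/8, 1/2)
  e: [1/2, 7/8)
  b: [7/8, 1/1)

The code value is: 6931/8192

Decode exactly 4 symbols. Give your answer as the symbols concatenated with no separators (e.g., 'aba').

Answer: ebae

Derivation:
Step 1: interval [0/1, 1/1), width = 1/1 - 0/1 = 1/1
  'c': [0/1 + 1/1*0/1, 0/1 + 1/1*1/8) = [0/1, 1/8)
  'a': [0/1 + 1/1*1/8, 0/1 + 1/1*1/2) = [1/8, 1/2)
  'e': [0/1 + 1/1*1/2, 0/1 + 1/1*7/8) = [1/2, 7/8) <- contains code 6931/8192
  'b': [0/1 + 1/1*7/8, 0/1 + 1/1*1/1) = [7/8, 1/1)
  emit 'e', narrow to [1/2, 7/8)
Step 2: interval [1/2, 7/8), width = 7/8 - 1/2 = 3/8
  'c': [1/2 + 3/8*0/1, 1/2 + 3/8*1/8) = [1/2, 35/64)
  'a': [1/2 + 3/8*1/8, 1/2 + 3/8*1/2) = [35/64, 11/16)
  'e': [1/2 + 3/8*1/2, 1/2 + 3/8*7/8) = [11/16, 53/64)
  'b': [1/2 + 3/8*7/8, 1/2 + 3/8*1/1) = [53/64, 7/8) <- contains code 6931/8192
  emit 'b', narrow to [53/64, 7/8)
Step 3: interval [53/64, 7/8), width = 7/8 - 53/64 = 3/64
  'c': [53/64 + 3/64*0/1, 53/64 + 3/64*1/8) = [53/64, 427/512)
  'a': [53/64 + 3/64*1/8, 53/64 + 3/64*1/2) = [427/512, 109/128) <- contains code 6931/8192
  'e': [53/64 + 3/64*1/2, 53/64 + 3/64*7/8) = [109/128, 445/512)
  'b': [53/64 + 3/64*7/8, 53/64 + 3/64*1/1) = [445/512, 7/8)
  emit 'a', narrow to [427/512, 109/128)
Step 4: interval [427/512, 109/128), width = 109/128 - 427/512 = 9/512
  'c': [427/512 + 9/512*0/1, 427/512 + 9/512*1/8) = [427/512, 3425/4096)
  'a': [427/512 + 9/512*1/8, 427/512 + 9/512*1/2) = [3425/4096, 863/1024)
  'e': [427/512 + 9/512*1/2, 427/512 + 9/512*7/8) = [863/1024, 3479/4096) <- contains code 6931/8192
  'b': [427/512 + 9/512*7/8, 427/512 + 9/512*1/1) = [3479/4096, 109/128)
  emit 'e', narrow to [863/1024, 3479/4096)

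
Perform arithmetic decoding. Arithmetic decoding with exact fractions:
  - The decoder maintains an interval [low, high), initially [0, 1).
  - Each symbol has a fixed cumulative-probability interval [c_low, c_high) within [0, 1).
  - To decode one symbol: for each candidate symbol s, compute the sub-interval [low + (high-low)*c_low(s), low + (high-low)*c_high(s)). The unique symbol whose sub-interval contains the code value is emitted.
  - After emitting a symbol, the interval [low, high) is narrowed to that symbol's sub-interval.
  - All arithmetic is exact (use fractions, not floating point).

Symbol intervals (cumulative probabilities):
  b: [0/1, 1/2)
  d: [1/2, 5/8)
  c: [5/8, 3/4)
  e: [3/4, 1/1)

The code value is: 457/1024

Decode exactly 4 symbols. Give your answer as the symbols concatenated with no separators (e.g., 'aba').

Answer: bedd

Derivation:
Step 1: interval [0/1, 1/1), width = 1/1 - 0/1 = 1/1
  'b': [0/1 + 1/1*0/1, 0/1 + 1/1*1/2) = [0/1, 1/2) <- contains code 457/1024
  'd': [0/1 + 1/1*1/2, 0/1 + 1/1*5/8) = [1/2, 5/8)
  'c': [0/1 + 1/1*5/8, 0/1 + 1/1*3/4) = [5/8, 3/4)
  'e': [0/1 + 1/1*3/4, 0/1 + 1/1*1/1) = [3/4, 1/1)
  emit 'b', narrow to [0/1, 1/2)
Step 2: interval [0/1, 1/2), width = 1/2 - 0/1 = 1/2
  'b': [0/1 + 1/2*0/1, 0/1 + 1/2*1/2) = [0/1, 1/4)
  'd': [0/1 + 1/2*1/2, 0/1 + 1/2*5/8) = [1/4, 5/16)
  'c': [0/1 + 1/2*5/8, 0/1 + 1/2*3/4) = [5/16, 3/8)
  'e': [0/1 + 1/2*3/4, 0/1 + 1/2*1/1) = [3/8, 1/2) <- contains code 457/1024
  emit 'e', narrow to [3/8, 1/2)
Step 3: interval [3/8, 1/2), width = 1/2 - 3/8 = 1/8
  'b': [3/8 + 1/8*0/1, 3/8 + 1/8*1/2) = [3/8, 7/16)
  'd': [3/8 + 1/8*1/2, 3/8 + 1/8*5/8) = [7/16, 29/64) <- contains code 457/1024
  'c': [3/8 + 1/8*5/8, 3/8 + 1/8*3/4) = [29/64, 15/32)
  'e': [3/8 + 1/8*3/4, 3/8 + 1/8*1/1) = [15/32, 1/2)
  emit 'd', narrow to [7/16, 29/64)
Step 4: interval [7/16, 29/64), width = 29/64 - 7/16 = 1/64
  'b': [7/16 + 1/64*0/1, 7/16 + 1/64*1/2) = [7/16, 57/128)
  'd': [7/16 + 1/64*1/2, 7/16 + 1/64*5/8) = [57/128, 229/512) <- contains code 457/1024
  'c': [7/16 + 1/64*5/8, 7/16 + 1/64*3/4) = [229/512, 115/256)
  'e': [7/16 + 1/64*3/4, 7/16 + 1/64*1/1) = [115/256, 29/64)
  emit 'd', narrow to [57/128, 229/512)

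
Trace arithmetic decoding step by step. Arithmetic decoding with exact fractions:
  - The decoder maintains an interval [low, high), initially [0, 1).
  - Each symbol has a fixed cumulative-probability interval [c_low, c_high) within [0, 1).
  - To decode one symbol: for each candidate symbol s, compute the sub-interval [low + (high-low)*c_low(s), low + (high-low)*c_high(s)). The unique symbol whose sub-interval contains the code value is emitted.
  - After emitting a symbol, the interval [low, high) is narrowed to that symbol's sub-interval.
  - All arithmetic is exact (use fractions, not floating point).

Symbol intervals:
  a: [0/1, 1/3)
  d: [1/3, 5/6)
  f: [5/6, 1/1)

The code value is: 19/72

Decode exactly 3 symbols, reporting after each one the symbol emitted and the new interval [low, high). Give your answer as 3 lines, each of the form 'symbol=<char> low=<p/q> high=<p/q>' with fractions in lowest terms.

Step 1: interval [0/1, 1/1), width = 1/1 - 0/1 = 1/1
  'a': [0/1 + 1/1*0/1, 0/1 + 1/1*1/3) = [0/1, 1/3) <- contains code 19/72
  'd': [0/1 + 1/1*1/3, 0/1 + 1/1*5/6) = [1/3, 5/6)
  'f': [0/1 + 1/1*5/6, 0/1 + 1/1*1/1) = [5/6, 1/1)
  emit 'a', narrow to [0/1, 1/3)
Step 2: interval [0/1, 1/3), width = 1/3 - 0/1 = 1/3
  'a': [0/1 + 1/3*0/1, 0/1 + 1/3*1/3) = [0/1, 1/9)
  'd': [0/1 + 1/3*1/3, 0/1 + 1/3*5/6) = [1/9, 5/18) <- contains code 19/72
  'f': [0/1 + 1/3*5/6, 0/1 + 1/3*1/1) = [5/18, 1/3)
  emit 'd', narrow to [1/9, 5/18)
Step 3: interval [1/9, 5/18), width = 5/18 - 1/9 = 1/6
  'a': [1/9 + 1/6*0/1, 1/9 + 1/6*1/3) = [1/9, 1/6)
  'd': [1/9 + 1/6*1/3, 1/9 + 1/6*5/6) = [1/6, 1/4)
  'f': [1/9 + 1/6*5/6, 1/9 + 1/6*1/1) = [1/4, 5/18) <- contains code 19/72
  emit 'f', narrow to [1/4, 5/18)

Answer: symbol=a low=0/1 high=1/3
symbol=d low=1/9 high=5/18
symbol=f low=1/4 high=5/18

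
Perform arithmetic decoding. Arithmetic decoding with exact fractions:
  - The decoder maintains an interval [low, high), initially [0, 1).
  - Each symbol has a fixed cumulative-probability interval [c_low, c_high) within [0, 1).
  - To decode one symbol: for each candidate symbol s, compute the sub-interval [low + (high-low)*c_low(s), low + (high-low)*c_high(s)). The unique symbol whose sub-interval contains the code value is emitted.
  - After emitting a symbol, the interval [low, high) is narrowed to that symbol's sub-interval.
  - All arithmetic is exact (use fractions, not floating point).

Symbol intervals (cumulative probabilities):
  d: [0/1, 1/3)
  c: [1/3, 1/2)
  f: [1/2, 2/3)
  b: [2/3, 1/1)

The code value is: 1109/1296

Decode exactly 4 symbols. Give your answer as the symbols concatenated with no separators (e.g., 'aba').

Answer: bfcc

Derivation:
Step 1: interval [0/1, 1/1), width = 1/1 - 0/1 = 1/1
  'd': [0/1 + 1/1*0/1, 0/1 + 1/1*1/3) = [0/1, 1/3)
  'c': [0/1 + 1/1*1/3, 0/1 + 1/1*1/2) = [1/3, 1/2)
  'f': [0/1 + 1/1*1/2, 0/1 + 1/1*2/3) = [1/2, 2/3)
  'b': [0/1 + 1/1*2/3, 0/1 + 1/1*1/1) = [2/3, 1/1) <- contains code 1109/1296
  emit 'b', narrow to [2/3, 1/1)
Step 2: interval [2/3, 1/1), width = 1/1 - 2/3 = 1/3
  'd': [2/3 + 1/3*0/1, 2/3 + 1/3*1/3) = [2/3, 7/9)
  'c': [2/3 + 1/3*1/3, 2/3 + 1/3*1/2) = [7/9, 5/6)
  'f': [2/3 + 1/3*1/2, 2/3 + 1/3*2/3) = [5/6, 8/9) <- contains code 1109/1296
  'b': [2/3 + 1/3*2/3, 2/3 + 1/3*1/1) = [8/9, 1/1)
  emit 'f', narrow to [5/6, 8/9)
Step 3: interval [5/6, 8/9), width = 8/9 - 5/6 = 1/18
  'd': [5/6 + 1/18*0/1, 5/6 + 1/18*1/3) = [5/6, 23/27)
  'c': [5/6 + 1/18*1/3, 5/6 + 1/18*1/2) = [23/27, 31/36) <- contains code 1109/1296
  'f': [5/6 + 1/18*1/2, 5/6 + 1/18*2/3) = [31/36, 47/54)
  'b': [5/6 + 1/18*2/3, 5/6 + 1/18*1/1) = [47/54, 8/9)
  emit 'c', narrow to [23/27, 31/36)
Step 4: interval [23/27, 31/36), width = 31/36 - 23/27 = 1/108
  'd': [23/27 + 1/108*0/1, 23/27 + 1/108*1/3) = [23/27, 277/324)
  'c': [23/27 + 1/108*1/3, 23/27 + 1/108*1/2) = [277/324, 185/216) <- contains code 1109/1296
  'f': [23/27 + 1/108*1/2, 23/27 + 1/108*2/3) = [185/216, 139/162)
  'b': [23/27 + 1/108*2/3, 23/27 + 1/108*1/1) = [139/162, 31/36)
  emit 'c', narrow to [277/324, 185/216)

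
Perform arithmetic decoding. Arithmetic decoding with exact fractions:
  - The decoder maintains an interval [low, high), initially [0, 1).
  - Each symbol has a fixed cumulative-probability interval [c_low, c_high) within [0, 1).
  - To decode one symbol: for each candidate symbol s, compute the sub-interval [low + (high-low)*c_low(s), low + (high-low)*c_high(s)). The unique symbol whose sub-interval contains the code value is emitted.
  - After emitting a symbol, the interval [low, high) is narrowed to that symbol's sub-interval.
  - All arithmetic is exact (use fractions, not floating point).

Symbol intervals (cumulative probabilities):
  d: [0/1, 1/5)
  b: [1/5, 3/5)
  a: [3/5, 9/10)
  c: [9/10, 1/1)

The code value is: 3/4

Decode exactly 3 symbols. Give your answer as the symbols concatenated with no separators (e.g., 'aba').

Answer: aba

Derivation:
Step 1: interval [0/1, 1/1), width = 1/1 - 0/1 = 1/1
  'd': [0/1 + 1/1*0/1, 0/1 + 1/1*1/5) = [0/1, 1/5)
  'b': [0/1 + 1/1*1/5, 0/1 + 1/1*3/5) = [1/5, 3/5)
  'a': [0/1 + 1/1*3/5, 0/1 + 1/1*9/10) = [3/5, 9/10) <- contains code 3/4
  'c': [0/1 + 1/1*9/10, 0/1 + 1/1*1/1) = [9/10, 1/1)
  emit 'a', narrow to [3/5, 9/10)
Step 2: interval [3/5, 9/10), width = 9/10 - 3/5 = 3/10
  'd': [3/5 + 3/10*0/1, 3/5 + 3/10*1/5) = [3/5, 33/50)
  'b': [3/5 + 3/10*1/5, 3/5 + 3/10*3/5) = [33/50, 39/50) <- contains code 3/4
  'a': [3/5 + 3/10*3/5, 3/5 + 3/10*9/10) = [39/50, 87/100)
  'c': [3/5 + 3/10*9/10, 3/5 + 3/10*1/1) = [87/100, 9/10)
  emit 'b', narrow to [33/50, 39/50)
Step 3: interval [33/50, 39/50), width = 39/50 - 33/50 = 3/25
  'd': [33/50 + 3/25*0/1, 33/50 + 3/25*1/5) = [33/50, 171/250)
  'b': [33/50 + 3/25*1/5, 33/50 + 3/25*3/5) = [171/250, 183/250)
  'a': [33/50 + 3/25*3/5, 33/50 + 3/25*9/10) = [183/250, 96/125) <- contains code 3/4
  'c': [33/50 + 3/25*9/10, 33/50 + 3/25*1/1) = [96/125, 39/50)
  emit 'a', narrow to [183/250, 96/125)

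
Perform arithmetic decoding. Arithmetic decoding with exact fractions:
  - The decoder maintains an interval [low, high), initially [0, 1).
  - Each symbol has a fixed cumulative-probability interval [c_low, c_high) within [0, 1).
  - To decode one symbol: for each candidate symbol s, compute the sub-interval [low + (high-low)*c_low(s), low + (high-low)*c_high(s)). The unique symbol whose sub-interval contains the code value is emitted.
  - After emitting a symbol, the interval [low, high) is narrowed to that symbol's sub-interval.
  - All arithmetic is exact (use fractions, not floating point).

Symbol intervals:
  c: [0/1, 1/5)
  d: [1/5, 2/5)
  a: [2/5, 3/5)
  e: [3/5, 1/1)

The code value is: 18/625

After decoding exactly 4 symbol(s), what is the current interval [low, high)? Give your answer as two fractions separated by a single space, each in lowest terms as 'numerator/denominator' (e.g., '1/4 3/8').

Answer: 17/625 19/625

Derivation:
Step 1: interval [0/1, 1/1), width = 1/1 - 0/1 = 1/1
  'c': [0/1 + 1/1*0/1, 0/1 + 1/1*1/5) = [0/1, 1/5) <- contains code 18/625
  'd': [0/1 + 1/1*1/5, 0/1 + 1/1*2/5) = [1/5, 2/5)
  'a': [0/1 + 1/1*2/5, 0/1 + 1/1*3/5) = [2/5, 3/5)
  'e': [0/1 + 1/1*3/5, 0/1 + 1/1*1/1) = [3/5, 1/1)
  emit 'c', narrow to [0/1, 1/5)
Step 2: interval [0/1, 1/5), width = 1/5 - 0/1 = 1/5
  'c': [0/1 + 1/5*0/1, 0/1 + 1/5*1/5) = [0/1, 1/25) <- contains code 18/625
  'd': [0/1 + 1/5*1/5, 0/1 + 1/5*2/5) = [1/25, 2/25)
  'a': [0/1 + 1/5*2/5, 0/1 + 1/5*3/5) = [2/25, 3/25)
  'e': [0/1 + 1/5*3/5, 0/1 + 1/5*1/1) = [3/25, 1/5)
  emit 'c', narrow to [0/1, 1/25)
Step 3: interval [0/1, 1/25), width = 1/25 - 0/1 = 1/25
  'c': [0/1 + 1/25*0/1, 0/1 + 1/25*1/5) = [0/1, 1/125)
  'd': [0/1 + 1/25*1/5, 0/1 + 1/25*2/5) = [1/125, 2/125)
  'a': [0/1 + 1/25*2/5, 0/1 + 1/25*3/5) = [2/125, 3/125)
  'e': [0/1 + 1/25*3/5, 0/1 + 1/25*1/1) = [3/125, 1/25) <- contains code 18/625
  emit 'e', narrow to [3/125, 1/25)
Step 4: interval [3/125, 1/25), width = 1/25 - 3/125 = 2/125
  'c': [3/125 + 2/125*0/1, 3/125 + 2/125*1/5) = [3/125, 17/625)
  'd': [3/125 + 2/125*1/5, 3/125 + 2/125*2/5) = [17/625, 19/625) <- contains code 18/625
  'a': [3/125 + 2/125*2/5, 3/125 + 2/125*3/5) = [19/625, 21/625)
  'e': [3/125 + 2/125*3/5, 3/125 + 2/125*1/1) = [21/625, 1/25)
  emit 'd', narrow to [17/625, 19/625)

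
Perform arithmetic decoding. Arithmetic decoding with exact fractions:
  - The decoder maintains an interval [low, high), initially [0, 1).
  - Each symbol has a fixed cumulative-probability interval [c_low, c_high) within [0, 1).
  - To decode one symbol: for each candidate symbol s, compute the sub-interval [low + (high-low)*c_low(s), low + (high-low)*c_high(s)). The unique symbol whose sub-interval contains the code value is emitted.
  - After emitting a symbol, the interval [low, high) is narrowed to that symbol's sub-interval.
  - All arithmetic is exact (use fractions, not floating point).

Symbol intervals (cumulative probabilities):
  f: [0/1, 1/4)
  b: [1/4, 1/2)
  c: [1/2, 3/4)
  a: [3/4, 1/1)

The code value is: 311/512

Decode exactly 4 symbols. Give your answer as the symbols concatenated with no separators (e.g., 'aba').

Step 1: interval [0/1, 1/1), width = 1/1 - 0/1 = 1/1
  'f': [0/1 + 1/1*0/1, 0/1 + 1/1*1/4) = [0/1, 1/4)
  'b': [0/1 + 1/1*1/4, 0/1 + 1/1*1/2) = [1/4, 1/2)
  'c': [0/1 + 1/1*1/2, 0/1 + 1/1*3/4) = [1/2, 3/4) <- contains code 311/512
  'a': [0/1 + 1/1*3/4, 0/1 + 1/1*1/1) = [3/4, 1/1)
  emit 'c', narrow to [1/2, 3/4)
Step 2: interval [1/2, 3/4), width = 3/4 - 1/2 = 1/4
  'f': [1/2 + 1/4*0/1, 1/2 + 1/4*1/4) = [1/2, 9/16)
  'b': [1/2 + 1/4*1/4, 1/2 + 1/4*1/2) = [9/16, 5/8) <- contains code 311/512
  'c': [1/2 + 1/4*1/2, 1/2 + 1/4*3/4) = [5/8, 11/16)
  'a': [1/2 + 1/4*3/4, 1/2 + 1/4*1/1) = [11/16, 3/4)
  emit 'b', narrow to [9/16, 5/8)
Step 3: interval [9/16, 5/8), width = 5/8 - 9/16 = 1/16
  'f': [9/16 + 1/16*0/1, 9/16 + 1/16*1/4) = [9/16, 37/64)
  'b': [9/16 + 1/16*1/4, 9/16 + 1/16*1/2) = [37/64, 19/32)
  'c': [9/16 + 1/16*1/2, 9/16 + 1/16*3/4) = [19/32, 39/64) <- contains code 311/512
  'a': [9/16 + 1/16*3/4, 9/16 + 1/16*1/1) = [39/64, 5/8)
  emit 'c', narrow to [19/32, 39/64)
Step 4: interval [19/32, 39/64), width = 39/64 - 19/32 = 1/64
  'f': [19/32 + 1/64*0/1, 19/32 + 1/64*1/4) = [19/32, 153/256)
  'b': [19/32 + 1/64*1/4, 19/32 + 1/64*1/2) = [153/256, 77/128)
  'c': [19/32 + 1/64*1/2, 19/32 + 1/64*3/4) = [77/128, 155/256)
  'a': [19/32 + 1/64*3/4, 19/32 + 1/64*1/1) = [155/256, 39/64) <- contains code 311/512
  emit 'a', narrow to [155/256, 39/64)

Answer: cbca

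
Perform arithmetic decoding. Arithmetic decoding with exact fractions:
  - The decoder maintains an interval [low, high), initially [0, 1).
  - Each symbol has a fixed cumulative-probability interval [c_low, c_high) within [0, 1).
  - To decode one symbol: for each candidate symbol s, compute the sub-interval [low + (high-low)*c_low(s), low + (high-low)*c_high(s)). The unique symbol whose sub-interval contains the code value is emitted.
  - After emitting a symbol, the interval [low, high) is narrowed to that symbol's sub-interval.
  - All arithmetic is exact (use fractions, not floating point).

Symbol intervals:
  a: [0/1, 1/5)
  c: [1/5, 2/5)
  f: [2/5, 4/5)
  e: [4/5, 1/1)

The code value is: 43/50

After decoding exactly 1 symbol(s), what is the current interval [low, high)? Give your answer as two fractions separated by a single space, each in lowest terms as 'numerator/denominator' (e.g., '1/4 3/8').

Step 1: interval [0/1, 1/1), width = 1/1 - 0/1 = 1/1
  'a': [0/1 + 1/1*0/1, 0/1 + 1/1*1/5) = [0/1, 1/5)
  'c': [0/1 + 1/1*1/5, 0/1 + 1/1*2/5) = [1/5, 2/5)
  'f': [0/1 + 1/1*2/5, 0/1 + 1/1*4/5) = [2/5, 4/5)
  'e': [0/1 + 1/1*4/5, 0/1 + 1/1*1/1) = [4/5, 1/1) <- contains code 43/50
  emit 'e', narrow to [4/5, 1/1)

Answer: 4/5 1/1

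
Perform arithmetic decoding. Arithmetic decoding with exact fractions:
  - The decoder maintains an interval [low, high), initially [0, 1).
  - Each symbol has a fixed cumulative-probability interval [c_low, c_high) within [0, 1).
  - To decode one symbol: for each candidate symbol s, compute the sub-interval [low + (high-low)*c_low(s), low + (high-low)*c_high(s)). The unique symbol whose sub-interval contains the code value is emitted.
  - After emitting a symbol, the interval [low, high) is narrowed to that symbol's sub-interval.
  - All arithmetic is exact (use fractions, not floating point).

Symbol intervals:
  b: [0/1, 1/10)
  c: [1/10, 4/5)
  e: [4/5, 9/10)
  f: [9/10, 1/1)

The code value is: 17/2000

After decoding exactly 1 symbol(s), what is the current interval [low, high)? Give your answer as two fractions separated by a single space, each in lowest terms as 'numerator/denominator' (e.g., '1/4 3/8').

Answer: 0/1 1/10

Derivation:
Step 1: interval [0/1, 1/1), width = 1/1 - 0/1 = 1/1
  'b': [0/1 + 1/1*0/1, 0/1 + 1/1*1/10) = [0/1, 1/10) <- contains code 17/2000
  'c': [0/1 + 1/1*1/10, 0/1 + 1/1*4/5) = [1/10, 4/5)
  'e': [0/1 + 1/1*4/5, 0/1 + 1/1*9/10) = [4/5, 9/10)
  'f': [0/1 + 1/1*9/10, 0/1 + 1/1*1/1) = [9/10, 1/1)
  emit 'b', narrow to [0/1, 1/10)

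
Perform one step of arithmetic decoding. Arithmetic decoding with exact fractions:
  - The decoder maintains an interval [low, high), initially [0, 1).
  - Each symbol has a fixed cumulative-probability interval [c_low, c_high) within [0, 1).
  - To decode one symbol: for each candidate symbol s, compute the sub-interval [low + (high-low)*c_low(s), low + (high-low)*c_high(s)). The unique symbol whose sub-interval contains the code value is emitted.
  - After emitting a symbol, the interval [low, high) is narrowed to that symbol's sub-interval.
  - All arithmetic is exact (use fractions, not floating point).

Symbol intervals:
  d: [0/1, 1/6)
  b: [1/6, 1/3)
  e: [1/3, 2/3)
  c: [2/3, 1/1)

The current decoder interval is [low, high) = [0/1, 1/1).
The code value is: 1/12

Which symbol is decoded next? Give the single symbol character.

Answer: d

Derivation:
Interval width = high − low = 1/1 − 0/1 = 1/1
Scaled code = (code − low) / width = (1/12 − 0/1) / 1/1 = 1/12
  d: [0/1, 1/6) ← scaled code falls here ✓
  b: [1/6, 1/3) 
  e: [1/3, 2/3) 
  c: [2/3, 1/1) 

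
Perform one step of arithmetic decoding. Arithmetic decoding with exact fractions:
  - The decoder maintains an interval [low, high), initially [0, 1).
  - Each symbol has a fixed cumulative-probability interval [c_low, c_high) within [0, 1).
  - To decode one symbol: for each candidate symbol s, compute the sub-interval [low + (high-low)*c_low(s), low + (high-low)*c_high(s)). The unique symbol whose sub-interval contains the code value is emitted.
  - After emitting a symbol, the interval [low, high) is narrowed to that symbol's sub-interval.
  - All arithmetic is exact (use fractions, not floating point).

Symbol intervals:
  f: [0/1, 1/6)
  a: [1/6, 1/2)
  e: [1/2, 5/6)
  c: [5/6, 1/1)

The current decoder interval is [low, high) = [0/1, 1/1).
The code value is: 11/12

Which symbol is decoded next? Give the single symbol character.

Answer: c

Derivation:
Interval width = high − low = 1/1 − 0/1 = 1/1
Scaled code = (code − low) / width = (11/12 − 0/1) / 1/1 = 11/12
  f: [0/1, 1/6) 
  a: [1/6, 1/2) 
  e: [1/2, 5/6) 
  c: [5/6, 1/1) ← scaled code falls here ✓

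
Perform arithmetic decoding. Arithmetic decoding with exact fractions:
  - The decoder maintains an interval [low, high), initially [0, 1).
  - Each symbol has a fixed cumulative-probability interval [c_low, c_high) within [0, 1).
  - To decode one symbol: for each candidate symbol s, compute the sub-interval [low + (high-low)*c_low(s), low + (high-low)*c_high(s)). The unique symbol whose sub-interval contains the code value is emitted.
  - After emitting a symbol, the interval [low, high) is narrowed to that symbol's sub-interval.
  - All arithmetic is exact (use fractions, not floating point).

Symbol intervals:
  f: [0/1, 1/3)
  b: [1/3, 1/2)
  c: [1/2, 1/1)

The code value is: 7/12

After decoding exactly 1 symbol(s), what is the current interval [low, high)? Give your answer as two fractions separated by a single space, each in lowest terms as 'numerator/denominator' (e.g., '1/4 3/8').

Answer: 1/2 1/1

Derivation:
Step 1: interval [0/1, 1/1), width = 1/1 - 0/1 = 1/1
  'f': [0/1 + 1/1*0/1, 0/1 + 1/1*1/3) = [0/1, 1/3)
  'b': [0/1 + 1/1*1/3, 0/1 + 1/1*1/2) = [1/3, 1/2)
  'c': [0/1 + 1/1*1/2, 0/1 + 1/1*1/1) = [1/2, 1/1) <- contains code 7/12
  emit 'c', narrow to [1/2, 1/1)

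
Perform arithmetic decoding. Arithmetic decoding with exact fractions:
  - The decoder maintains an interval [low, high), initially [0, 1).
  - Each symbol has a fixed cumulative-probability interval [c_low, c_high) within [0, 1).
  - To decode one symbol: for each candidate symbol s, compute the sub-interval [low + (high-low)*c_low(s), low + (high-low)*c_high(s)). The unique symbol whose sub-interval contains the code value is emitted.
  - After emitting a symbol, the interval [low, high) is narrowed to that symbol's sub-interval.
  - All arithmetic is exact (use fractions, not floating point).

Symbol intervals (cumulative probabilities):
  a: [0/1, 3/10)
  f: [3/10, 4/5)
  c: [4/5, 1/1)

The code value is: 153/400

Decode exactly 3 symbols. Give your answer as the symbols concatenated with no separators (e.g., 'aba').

Answer: faf

Derivation:
Step 1: interval [0/1, 1/1), width = 1/1 - 0/1 = 1/1
  'a': [0/1 + 1/1*0/1, 0/1 + 1/1*3/10) = [0/1, 3/10)
  'f': [0/1 + 1/1*3/10, 0/1 + 1/1*4/5) = [3/10, 4/5) <- contains code 153/400
  'c': [0/1 + 1/1*4/5, 0/1 + 1/1*1/1) = [4/5, 1/1)
  emit 'f', narrow to [3/10, 4/5)
Step 2: interval [3/10, 4/5), width = 4/5 - 3/10 = 1/2
  'a': [3/10 + 1/2*0/1, 3/10 + 1/2*3/10) = [3/10, 9/20) <- contains code 153/400
  'f': [3/10 + 1/2*3/10, 3/10 + 1/2*4/5) = [9/20, 7/10)
  'c': [3/10 + 1/2*4/5, 3/10 + 1/2*1/1) = [7/10, 4/5)
  emit 'a', narrow to [3/10, 9/20)
Step 3: interval [3/10, 9/20), width = 9/20 - 3/10 = 3/20
  'a': [3/10 + 3/20*0/1, 3/10 + 3/20*3/10) = [3/10, 69/200)
  'f': [3/10 + 3/20*3/10, 3/10 + 3/20*4/5) = [69/200, 21/50) <- contains code 153/400
  'c': [3/10 + 3/20*4/5, 3/10 + 3/20*1/1) = [21/50, 9/20)
  emit 'f', narrow to [69/200, 21/50)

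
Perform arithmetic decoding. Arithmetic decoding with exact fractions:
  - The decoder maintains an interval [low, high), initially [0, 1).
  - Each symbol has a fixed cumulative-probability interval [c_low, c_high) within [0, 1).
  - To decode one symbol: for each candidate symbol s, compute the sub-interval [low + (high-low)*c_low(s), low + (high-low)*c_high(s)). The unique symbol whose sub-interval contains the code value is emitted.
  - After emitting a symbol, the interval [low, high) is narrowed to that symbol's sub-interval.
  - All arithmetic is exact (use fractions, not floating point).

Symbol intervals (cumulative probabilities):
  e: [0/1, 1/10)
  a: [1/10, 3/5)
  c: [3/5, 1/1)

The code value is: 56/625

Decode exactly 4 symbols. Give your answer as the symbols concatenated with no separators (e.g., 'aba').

Answer: ecca

Derivation:
Step 1: interval [0/1, 1/1), width = 1/1 - 0/1 = 1/1
  'e': [0/1 + 1/1*0/1, 0/1 + 1/1*1/10) = [0/1, 1/10) <- contains code 56/625
  'a': [0/1 + 1/1*1/10, 0/1 + 1/1*3/5) = [1/10, 3/5)
  'c': [0/1 + 1/1*3/5, 0/1 + 1/1*1/1) = [3/5, 1/1)
  emit 'e', narrow to [0/1, 1/10)
Step 2: interval [0/1, 1/10), width = 1/10 - 0/1 = 1/10
  'e': [0/1 + 1/10*0/1, 0/1 + 1/10*1/10) = [0/1, 1/100)
  'a': [0/1 + 1/10*1/10, 0/1 + 1/10*3/5) = [1/100, 3/50)
  'c': [0/1 + 1/10*3/5, 0/1 + 1/10*1/1) = [3/50, 1/10) <- contains code 56/625
  emit 'c', narrow to [3/50, 1/10)
Step 3: interval [3/50, 1/10), width = 1/10 - 3/50 = 1/25
  'e': [3/50 + 1/25*0/1, 3/50 + 1/25*1/10) = [3/50, 8/125)
  'a': [3/50 + 1/25*1/10, 3/50 + 1/25*3/5) = [8/125, 21/250)
  'c': [3/50 + 1/25*3/5, 3/50 + 1/25*1/1) = [21/250, 1/10) <- contains code 56/625
  emit 'c', narrow to [21/250, 1/10)
Step 4: interval [21/250, 1/10), width = 1/10 - 21/250 = 2/125
  'e': [21/250 + 2/125*0/1, 21/250 + 2/125*1/10) = [21/250, 107/1250)
  'a': [21/250 + 2/125*1/10, 21/250 + 2/125*3/5) = [107/1250, 117/1250) <- contains code 56/625
  'c': [21/250 + 2/125*3/5, 21/250 + 2/125*1/1) = [117/1250, 1/10)
  emit 'a', narrow to [107/1250, 117/1250)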